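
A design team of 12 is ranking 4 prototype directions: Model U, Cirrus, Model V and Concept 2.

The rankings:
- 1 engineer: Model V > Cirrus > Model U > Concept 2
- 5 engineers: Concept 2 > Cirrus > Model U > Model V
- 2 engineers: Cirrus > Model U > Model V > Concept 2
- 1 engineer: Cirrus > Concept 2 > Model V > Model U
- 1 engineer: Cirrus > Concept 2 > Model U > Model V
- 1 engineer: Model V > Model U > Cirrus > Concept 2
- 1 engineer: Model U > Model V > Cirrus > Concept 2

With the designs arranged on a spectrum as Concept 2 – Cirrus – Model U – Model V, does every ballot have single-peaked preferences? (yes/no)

no

Axis positions: Concept 2=1, Cirrus=2, Model U=3, Model V=4.
Ballot type 1: ranking walks positions 4-2-3-1; Cirrus is ranked above Model U even though Model U lies between Cirrus and the peak Model V on the axis — preferences dip and rise again. Not single-peaked.
Ballot type 2 (peak Concept 2 at position 1): ranking walks positions 1-2-3-4, expanding outward from the peak — single-peaked.
Ballot type 3 (peak Cirrus at position 2): ranking walks positions 2-3-4-1, expanding outward from the peak — single-peaked.
Ballot type 4: ranking walks positions 2-1-4-3; Model V is ranked above Model U even though Model U lies between Model V and the peak Cirrus on the axis — preferences dip and rise again. Not single-peaked.
Ballot type 5 (peak Cirrus at position 2): ranking walks positions 2-1-3-4, expanding outward from the peak — single-peaked.
Ballot type 6 (peak Model V at position 4): ranking walks positions 4-3-2-1, expanding outward from the peak — single-peaked.
Ballot type 7 (peak Model U at position 3): ranking walks positions 3-4-2-1, expanding outward from the peak — single-peaked.
Ballot type 1 violates single-peakedness, so the profile is not single-peaked on this axis.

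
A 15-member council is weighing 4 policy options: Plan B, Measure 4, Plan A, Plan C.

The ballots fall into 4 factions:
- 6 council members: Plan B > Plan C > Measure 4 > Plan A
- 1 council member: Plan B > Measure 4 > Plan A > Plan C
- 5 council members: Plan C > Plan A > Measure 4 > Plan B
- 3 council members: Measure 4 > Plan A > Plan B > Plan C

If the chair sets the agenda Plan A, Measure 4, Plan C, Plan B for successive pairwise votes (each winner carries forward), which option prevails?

Plan B

Round 1: Plan A vs Measure 4 — 5–10, Measure 4 advances.
Round 2: Measure 4 vs Plan C — 4–11, Plan C advances.
Round 3: Plan C vs Plan B — 5–10, Plan B advances.
Plan B survives the agenda.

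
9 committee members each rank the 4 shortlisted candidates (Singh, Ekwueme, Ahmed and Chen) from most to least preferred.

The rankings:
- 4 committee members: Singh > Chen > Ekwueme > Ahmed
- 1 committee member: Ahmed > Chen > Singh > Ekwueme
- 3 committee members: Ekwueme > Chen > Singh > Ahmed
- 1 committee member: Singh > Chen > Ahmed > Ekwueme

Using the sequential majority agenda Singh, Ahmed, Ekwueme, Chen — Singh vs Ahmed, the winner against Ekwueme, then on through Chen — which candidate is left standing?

Singh

Round 1: Singh vs Ahmed — 8–1, Singh advances.
Round 2: Singh vs Ekwueme — 6–3, Singh advances.
Round 3: Singh vs Chen — 5–4, Singh advances.
The agenda winner is Singh.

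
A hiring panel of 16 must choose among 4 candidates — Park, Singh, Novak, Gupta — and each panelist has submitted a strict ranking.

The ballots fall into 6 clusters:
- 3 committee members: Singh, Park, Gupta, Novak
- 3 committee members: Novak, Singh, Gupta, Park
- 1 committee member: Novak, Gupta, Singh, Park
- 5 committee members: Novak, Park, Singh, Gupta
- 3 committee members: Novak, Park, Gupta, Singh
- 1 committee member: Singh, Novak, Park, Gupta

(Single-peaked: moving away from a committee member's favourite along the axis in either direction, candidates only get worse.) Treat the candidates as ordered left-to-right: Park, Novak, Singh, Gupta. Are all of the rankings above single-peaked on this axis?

Axis positions: Park=1, Novak=2, Singh=3, Gupta=4.
Cluster 1: ranking walks positions 3-1-4-2; Park is ranked above Novak even though Novak lies between Park and the peak Singh on the axis — preferences dip and rise again. Not single-peaked.
Cluster 2 (peak Novak at position 2): ranking walks positions 2-3-4-1, expanding outward from the peak — single-peaked.
Cluster 3: ranking walks positions 2-4-3-1; Gupta is ranked above Singh even though Singh lies between Gupta and the peak Novak on the axis — preferences dip and rise again. Not single-peaked.
Cluster 4 (peak Novak at position 2): ranking walks positions 2-1-3-4, expanding outward from the peak — single-peaked.
Cluster 5: ranking walks positions 2-1-4-3; Gupta is ranked above Singh even though Singh lies between Gupta and the peak Novak on the axis — preferences dip and rise again. Not single-peaked.
Cluster 6 (peak Singh at position 3): ranking walks positions 3-2-1-4, expanding outward from the peak — single-peaked.
Cluster 1 violates single-peakedness, so the profile is not single-peaked on this axis.

no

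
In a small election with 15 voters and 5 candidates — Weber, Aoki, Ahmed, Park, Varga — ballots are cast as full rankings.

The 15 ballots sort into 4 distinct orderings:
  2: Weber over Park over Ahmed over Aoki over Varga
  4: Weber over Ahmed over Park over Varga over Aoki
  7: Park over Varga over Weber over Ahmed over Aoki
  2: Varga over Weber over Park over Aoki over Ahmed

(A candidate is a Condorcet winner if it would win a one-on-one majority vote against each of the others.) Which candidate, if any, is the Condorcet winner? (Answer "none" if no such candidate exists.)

Pairwise majorities:
Weber vs Aoki: Weber, 15–0.
Weber vs Ahmed: 2+4+7+2 = 15 for Weber, 0 for Ahmed — Weber by 15–0.
Weber vs Park: Weber, 8–7.
Weber vs Varga: Weber is ranked higher on 2+4 = 6 ballots, Varga on 9. Varga wins 9–6.
Aoki vs Ahmed: Ahmed wins 13–2.
Aoki vs Park: Park wins 15–0.
Aoki vs Varga: Varga, 13–2.
Ahmed–Park: Park 11–4.
Ahmed vs Varga: Varga wins 9–6.
Park vs Varga: Park is ranked higher on 2+4+7 = 13 ballots, Varga on 2. Park wins 13–2.
Every candidate loses at least once (Weber loses to Varga; Aoki loses to Weber; Ahmed loses to Weber; Park loses to Weber; Varga loses to Park). The majority relation contains the cycle Weber → Park → Varga → Weber, so there is no Condorcet winner.

none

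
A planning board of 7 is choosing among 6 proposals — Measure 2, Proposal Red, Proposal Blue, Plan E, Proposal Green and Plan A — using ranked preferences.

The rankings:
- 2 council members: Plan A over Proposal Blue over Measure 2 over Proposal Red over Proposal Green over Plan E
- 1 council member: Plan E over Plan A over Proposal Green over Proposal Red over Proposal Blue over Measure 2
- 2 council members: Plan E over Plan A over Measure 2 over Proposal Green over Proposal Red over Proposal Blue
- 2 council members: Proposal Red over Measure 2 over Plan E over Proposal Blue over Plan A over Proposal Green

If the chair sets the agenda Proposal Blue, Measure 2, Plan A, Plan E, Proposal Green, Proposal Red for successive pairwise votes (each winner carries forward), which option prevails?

Proposal Red

Round 1: Proposal Blue vs Measure 2 — 3–4, Measure 2 advances.
Round 2: Measure 2 vs Plan A — 2–5, Plan A advances.
Round 3: Plan A vs Plan E — 2–5, Plan E advances.
Round 4: Plan E vs Proposal Green — 5–2, Plan E advances.
Round 5: Plan E vs Proposal Red — 3–4, Proposal Red advances.
Proposal Red survives the agenda.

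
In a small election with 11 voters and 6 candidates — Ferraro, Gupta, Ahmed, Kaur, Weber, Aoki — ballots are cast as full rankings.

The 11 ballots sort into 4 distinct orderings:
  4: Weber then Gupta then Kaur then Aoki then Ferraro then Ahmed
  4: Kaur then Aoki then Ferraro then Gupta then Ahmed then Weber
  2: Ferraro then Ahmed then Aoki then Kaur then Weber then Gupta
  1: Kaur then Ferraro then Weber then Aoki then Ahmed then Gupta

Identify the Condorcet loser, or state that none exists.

Pairwise majorities:
Ferraro vs Gupta: 7 to 4, Ferraro.
Ferraro–Ahmed: Ferraro 11–0.
Ferraro vs Kaur: Kaur, 9–2.
Ferraro vs Weber: Ferraro wins 7–4.
Ferraro vs Aoki: Aoki wins 8–3.
Gupta–Ahmed: Gupta 8–3.
Gupta vs Kaur: 4 for Gupta, 7 for Kaur — Kaur by 7–4.
Gupta vs Weber: Weber wins 7–4.
Gupta vs Aoki: Gupta is ranked higher on 4 ballots, Aoki on 7. Aoki wins 7–4.
Ahmed vs Kaur: Kaur, 9–2.
Ahmed–Weber: Ahmed 6–5.
Ahmed vs Aoki: Ahmed preferred on 2 ballots; Aoki wins 9–2.
Kaur vs Weber: 4+2+1 = 7 for Kaur, 4 for Weber — Kaur by 7–4.
Kaur vs Aoki: 9 to 2, Kaur.
Weber vs Aoki: Weber preferred on 4+1 = 5 ballots; Aoki wins 6–5.
No candidate is winless: Ferraro beats Gupta; Gupta beats Ahmed; Ahmed beats Weber; Kaur beats Ferraro; Weber beats Gupta; Aoki beats Ferraro. There is no Condorcet loser.

none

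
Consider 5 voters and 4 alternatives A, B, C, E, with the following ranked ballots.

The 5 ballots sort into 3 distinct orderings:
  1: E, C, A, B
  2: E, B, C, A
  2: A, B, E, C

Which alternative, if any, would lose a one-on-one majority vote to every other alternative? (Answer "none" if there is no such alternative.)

none

Head-to-head results (5 voters):
A vs B: 1+2 = 3 for A, 2 for B — A by 3–2.
A vs C: C, 3–2.
A vs E: E wins 3–2.
B vs C: B is ranked higher on 2+2 = 4 ballots, C on 1. B wins 4–1.
B–E: E 3–2.
C vs E: E, 5–0.
No alternative is winless: A beats B; B beats C; C beats A; E beats A. There is no Condorcet loser.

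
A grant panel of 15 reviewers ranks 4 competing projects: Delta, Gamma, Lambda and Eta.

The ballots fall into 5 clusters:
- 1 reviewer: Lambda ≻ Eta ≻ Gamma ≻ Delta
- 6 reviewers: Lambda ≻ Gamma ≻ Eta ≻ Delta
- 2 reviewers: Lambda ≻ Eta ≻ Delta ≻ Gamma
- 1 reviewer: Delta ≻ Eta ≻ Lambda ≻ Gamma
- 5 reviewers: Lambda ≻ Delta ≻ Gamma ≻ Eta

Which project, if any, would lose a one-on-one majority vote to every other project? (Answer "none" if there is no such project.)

none

Head-to-head results (15 reviewers):
Delta vs Gamma: Delta is ranked higher on 2+1+5 = 8 ballots, Gamma on 7. Delta wins 8–7.
Delta–Lambda: Lambda 14–1.
Delta vs Eta: 6 to 9, Eta.
Gamma vs Lambda: Lambda, 15–0.
Gamma vs Eta: Gamma wins 11–4.
Lambda vs Eta: Lambda wins 14–1.
Each project has at least one pairwise win (Delta beats Gamma; Gamma beats Eta; Lambda beats Delta; Eta beats Delta) — no Condorcet loser.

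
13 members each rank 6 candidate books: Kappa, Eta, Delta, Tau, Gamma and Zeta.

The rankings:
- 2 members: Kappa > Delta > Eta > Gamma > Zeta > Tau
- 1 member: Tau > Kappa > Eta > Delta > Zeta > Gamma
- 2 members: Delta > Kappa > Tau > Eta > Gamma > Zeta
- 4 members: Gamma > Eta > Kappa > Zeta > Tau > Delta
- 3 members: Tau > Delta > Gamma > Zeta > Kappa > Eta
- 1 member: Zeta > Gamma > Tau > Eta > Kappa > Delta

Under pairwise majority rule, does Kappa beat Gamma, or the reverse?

Ballots ranking Kappa above Gamma: 2 + 1 + 2 = 5.
Ballots ranking Gamma above Kappa: 13 − 5 = 8.
Gamma wins the head-to-head 8–5.

Gamma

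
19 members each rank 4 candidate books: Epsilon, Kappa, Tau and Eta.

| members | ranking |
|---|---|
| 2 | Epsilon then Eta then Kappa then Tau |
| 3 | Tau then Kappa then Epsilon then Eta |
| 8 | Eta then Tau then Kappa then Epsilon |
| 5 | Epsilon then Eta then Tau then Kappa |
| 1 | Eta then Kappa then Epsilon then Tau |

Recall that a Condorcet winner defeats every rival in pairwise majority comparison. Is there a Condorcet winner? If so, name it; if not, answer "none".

Check each pair by majority over 19 ballots:
Epsilon vs Kappa: Kappa, 12–7.
Epsilon vs Tau: Tau, 11–8.
Epsilon–Eta: Epsilon 10–9.
Kappa vs Tau: Tau wins 16–3.
Kappa vs Eta: Eta, 16–3.
Tau vs Eta: Eta, 16–3.
Each book drops at least one matchup (Epsilon loses to Kappa; Kappa loses to Tau; Tau loses to Eta; Eta loses to Epsilon); the cycle Epsilon beats Eta beats Kappa beats Epsilon rules out a Condorcet winner.

none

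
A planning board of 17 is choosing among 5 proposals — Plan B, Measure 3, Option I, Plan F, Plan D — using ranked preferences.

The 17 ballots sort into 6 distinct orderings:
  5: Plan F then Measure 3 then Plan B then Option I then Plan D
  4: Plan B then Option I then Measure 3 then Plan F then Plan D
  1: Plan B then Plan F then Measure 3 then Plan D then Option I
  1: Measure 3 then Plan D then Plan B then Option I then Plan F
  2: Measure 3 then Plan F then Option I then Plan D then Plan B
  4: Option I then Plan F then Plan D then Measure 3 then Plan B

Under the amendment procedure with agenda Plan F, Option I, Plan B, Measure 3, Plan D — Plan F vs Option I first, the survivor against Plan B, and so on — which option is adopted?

Round 1: Plan F vs Option I — 8–9, Option I advances.
Round 2: Option I vs Plan B — 6–11, Plan B advances.
Round 3: Plan B vs Measure 3 — 5–12, Measure 3 advances.
Round 4: Measure 3 vs Plan D — 13–4, Measure 3 advances.
Measure 3 survives the agenda.

Measure 3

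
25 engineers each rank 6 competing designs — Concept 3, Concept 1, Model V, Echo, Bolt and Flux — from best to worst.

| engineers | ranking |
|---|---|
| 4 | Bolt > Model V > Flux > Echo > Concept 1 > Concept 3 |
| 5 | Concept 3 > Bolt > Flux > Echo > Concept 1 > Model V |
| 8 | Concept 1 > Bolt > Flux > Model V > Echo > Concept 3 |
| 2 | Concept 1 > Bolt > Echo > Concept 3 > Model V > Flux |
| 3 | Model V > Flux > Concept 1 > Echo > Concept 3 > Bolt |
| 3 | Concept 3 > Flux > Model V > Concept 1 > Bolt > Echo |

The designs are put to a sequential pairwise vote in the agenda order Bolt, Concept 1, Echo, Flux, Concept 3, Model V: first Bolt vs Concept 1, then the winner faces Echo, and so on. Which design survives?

Round 1: Bolt vs Concept 1 — 9–16, Concept 1 advances.
Round 2: Concept 1 vs Echo — 16–9, Concept 1 advances.
Round 3: Concept 1 vs Flux — 10–15, Flux advances.
Round 4: Flux vs Concept 3 — 15–10, Flux advances.
Round 5: Flux vs Model V — 16–9, Flux advances.
Flux survives the agenda.

Flux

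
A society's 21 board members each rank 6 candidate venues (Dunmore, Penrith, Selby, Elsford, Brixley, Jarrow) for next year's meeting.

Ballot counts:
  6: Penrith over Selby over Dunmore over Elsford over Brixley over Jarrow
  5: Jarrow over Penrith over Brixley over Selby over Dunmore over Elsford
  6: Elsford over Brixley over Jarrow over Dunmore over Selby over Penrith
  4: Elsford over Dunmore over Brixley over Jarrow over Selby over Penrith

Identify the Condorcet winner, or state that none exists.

Pairwise majorities:
Dunmore vs Penrith: 10 to 11, Penrith.
Dunmore vs Selby: Dunmore is ranked higher on 6+4 = 10 ballots, Selby on 11. Selby wins 11–10.
Dunmore vs Elsford: 11 to 10, Dunmore.
Dunmore vs Brixley: Dunmore preferred on 6+4 = 10 ballots; Brixley wins 11–10.
Dunmore vs Jarrow: 10 to 11, Jarrow.
Penrith vs Selby: Penrith is ranked higher on 6+5 = 11 ballots, Selby on 10. Penrith wins 11–10.
Penrith vs Elsford: 6+5 = 11 for Penrith, 10 for Elsford — Penrith by 11–10.
Penrith vs Brixley: Penrith preferred on 6+5 = 11 ballots; Penrith wins 11–10.
Penrith vs Jarrow: Penrith is ranked higher on 6 ballots, Jarrow on 15. Jarrow wins 15–6.
Selby vs Elsford: 11 to 10, Selby.
Selby vs Brixley: 6 for Selby, 15 for Brixley — Brixley by 15–6.
Selby vs Jarrow: 6 to 15, Jarrow.
Elsford vs Brixley: 6+6+4 = 16 for Elsford, 5 for Brixley — Elsford by 16–5.
Elsford vs Jarrow: Elsford is ranked higher on 6+6+4 = 16 ballots, Jarrow on 5. Elsford wins 16–5.
Brixley vs Jarrow: Brixley is ranked higher on 6+6+4 = 16 ballots, Jarrow on 5. Brixley wins 16–5.
Each city drops at least one matchup (Dunmore loses to Penrith; Penrith loses to Jarrow; Selby loses to Penrith; Elsford loses to Dunmore; Brixley loses to Penrith; Jarrow loses to Elsford); the cycle Dunmore → Elsford → Brixley → Dunmore rules out a Condorcet winner.

none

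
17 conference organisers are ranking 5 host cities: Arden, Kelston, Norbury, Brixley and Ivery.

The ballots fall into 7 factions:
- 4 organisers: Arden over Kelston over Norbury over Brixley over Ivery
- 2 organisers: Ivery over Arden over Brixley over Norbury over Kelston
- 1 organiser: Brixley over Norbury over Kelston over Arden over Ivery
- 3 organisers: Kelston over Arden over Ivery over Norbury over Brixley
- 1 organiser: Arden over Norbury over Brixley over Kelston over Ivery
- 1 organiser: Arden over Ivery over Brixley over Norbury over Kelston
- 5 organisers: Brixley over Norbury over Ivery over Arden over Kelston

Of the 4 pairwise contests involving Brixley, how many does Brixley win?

Brixley against each rival (17 organisers):
Brixley–Arden: Arden 11–6.
Brixley–Kelston: Brixley 10–7.
Brixley–Norbury: Brixley 9–8.
Brixley vs Ivery: Brixley is ranked higher on 4+1+1+5 = 11 ballots, Ivery on 6. Brixley wins 11–6.
Brixley beats Kelston, Norbury, Ivery; loses to Arden — 3 pairwise wins.

3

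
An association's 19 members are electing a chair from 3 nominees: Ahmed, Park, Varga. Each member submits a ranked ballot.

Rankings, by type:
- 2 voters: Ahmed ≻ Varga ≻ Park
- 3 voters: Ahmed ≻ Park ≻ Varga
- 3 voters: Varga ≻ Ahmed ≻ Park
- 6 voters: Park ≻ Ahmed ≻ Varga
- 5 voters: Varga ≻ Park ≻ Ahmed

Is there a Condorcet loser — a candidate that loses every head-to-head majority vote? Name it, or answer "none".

none

Pairwise majorities:
Ahmed vs Park: Park, 11–8.
Ahmed vs Varga: Ahmed, 11–8.
Park vs Varga: 9 to 10, Varga.
No candidate is winless: Ahmed beats Varga; Park beats Ahmed; Varga beats Park. There is no Condorcet loser.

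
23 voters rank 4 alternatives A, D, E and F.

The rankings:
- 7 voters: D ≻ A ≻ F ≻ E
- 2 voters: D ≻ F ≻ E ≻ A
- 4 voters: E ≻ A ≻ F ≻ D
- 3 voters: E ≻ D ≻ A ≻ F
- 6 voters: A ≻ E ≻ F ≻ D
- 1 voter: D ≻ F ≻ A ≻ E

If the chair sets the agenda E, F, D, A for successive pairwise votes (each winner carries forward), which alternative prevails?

A

Round 1: E vs F — 13–10, E advances.
Round 2: E vs D — 13–10, E advances.
Round 3: E vs A — 9–14, A advances.
The agenda winner is A.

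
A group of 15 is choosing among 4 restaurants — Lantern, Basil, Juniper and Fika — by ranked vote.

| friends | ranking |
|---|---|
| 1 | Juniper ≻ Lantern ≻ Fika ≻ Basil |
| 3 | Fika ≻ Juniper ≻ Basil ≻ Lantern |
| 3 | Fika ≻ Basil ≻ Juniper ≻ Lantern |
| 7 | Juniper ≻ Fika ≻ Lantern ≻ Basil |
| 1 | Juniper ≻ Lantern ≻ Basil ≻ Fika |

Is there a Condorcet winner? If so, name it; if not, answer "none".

Head-to-head results (15 friends):
Lantern–Basil: Lantern 9–6.
Lantern–Juniper: Juniper 15–0.
Lantern–Fika: Fika 13–2.
Basil vs Juniper: Juniper, 12–3.
Basil vs Fika: Fika, 14–1.
Juniper vs Fika: Juniper wins 9–6.
Only Juniper has no losses; Juniper is the Condorcet winner.

Juniper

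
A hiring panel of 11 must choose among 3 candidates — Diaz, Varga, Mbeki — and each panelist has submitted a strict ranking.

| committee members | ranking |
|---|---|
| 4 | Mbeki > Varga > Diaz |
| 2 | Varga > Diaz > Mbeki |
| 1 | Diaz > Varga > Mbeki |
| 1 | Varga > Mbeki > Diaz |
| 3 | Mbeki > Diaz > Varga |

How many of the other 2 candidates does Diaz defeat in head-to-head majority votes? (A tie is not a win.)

0

Diaz against each rival (11 committee members):
Diaz vs Varga: Diaz is ranked higher on 1+3 = 4 ballots, Varga on 7. Varga wins 7–4.
Diaz vs Mbeki: 2+1 = 3 for Diaz, 8 for Mbeki — Mbeki by 8–3.
Diaz beats no one; loses to Varga, Mbeki — 0 pairwise wins.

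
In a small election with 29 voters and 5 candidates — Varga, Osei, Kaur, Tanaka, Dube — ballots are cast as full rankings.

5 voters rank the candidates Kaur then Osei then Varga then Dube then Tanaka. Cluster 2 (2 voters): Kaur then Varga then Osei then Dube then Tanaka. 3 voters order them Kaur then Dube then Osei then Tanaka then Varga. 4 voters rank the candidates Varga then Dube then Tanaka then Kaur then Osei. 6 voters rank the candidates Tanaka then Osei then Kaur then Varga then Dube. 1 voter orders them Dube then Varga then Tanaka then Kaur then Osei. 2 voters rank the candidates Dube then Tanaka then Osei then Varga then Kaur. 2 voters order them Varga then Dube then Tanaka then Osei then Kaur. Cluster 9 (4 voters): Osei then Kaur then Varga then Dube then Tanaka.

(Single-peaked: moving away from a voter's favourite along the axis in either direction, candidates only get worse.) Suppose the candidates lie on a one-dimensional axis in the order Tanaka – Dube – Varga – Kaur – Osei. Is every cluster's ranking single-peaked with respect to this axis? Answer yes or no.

Axis positions: Tanaka=1, Dube=2, Varga=3, Kaur=4, Osei=5.
Cluster 1 (peak Kaur at position 4): ranking walks positions 4-5-3-2-1, expanding outward from the peak — single-peaked.
Cluster 2 (peak Kaur at position 4): ranking walks positions 4-3-5-2-1, expanding outward from the peak — single-peaked.
Cluster 3: ranking walks positions 4-2-5-1-3; Dube is ranked above Varga even though Varga lies between Dube and the peak Kaur on the axis — preferences dip and rise again. Not single-peaked.
Cluster 4 (peak Varga at position 3): ranking walks positions 3-2-1-4-5, expanding outward from the peak — single-peaked.
Cluster 5: ranking walks positions 1-5-4-3-2; Osei is ranked above Dube even though Dube lies between Osei and the peak Tanaka on the axis — preferences dip and rise again. Not single-peaked.
Cluster 6 (peak Dube at position 2): ranking walks positions 2-3-1-4-5, expanding outward from the peak — single-peaked.
Cluster 7: ranking walks positions 2-1-5-3-4; Osei is ranked above Varga even though Varga lies between Osei and the peak Dube on the axis — preferences dip and rise again. Not single-peaked.
Cluster 8: ranking walks positions 3-2-1-5-4; Osei is ranked above Kaur even though Kaur lies between Osei and the peak Varga on the axis — preferences dip and rise again. Not single-peaked.
Cluster 9 (peak Osei at position 5): ranking walks positions 5-4-3-2-1, expanding outward from the peak — single-peaked.
Cluster 3 violates single-peakedness, so the profile is not single-peaked on this axis.

no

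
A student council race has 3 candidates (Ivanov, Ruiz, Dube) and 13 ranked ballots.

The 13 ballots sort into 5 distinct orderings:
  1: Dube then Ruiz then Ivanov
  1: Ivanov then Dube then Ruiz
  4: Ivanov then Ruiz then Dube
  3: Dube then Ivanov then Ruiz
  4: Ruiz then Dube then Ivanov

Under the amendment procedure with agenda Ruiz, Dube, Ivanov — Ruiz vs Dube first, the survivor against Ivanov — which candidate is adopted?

Ivanov

Round 1: Ruiz vs Dube — 8–5, Ruiz advances.
Round 2: Ruiz vs Ivanov — 5–8, Ivanov advances.
Ivanov survives the agenda.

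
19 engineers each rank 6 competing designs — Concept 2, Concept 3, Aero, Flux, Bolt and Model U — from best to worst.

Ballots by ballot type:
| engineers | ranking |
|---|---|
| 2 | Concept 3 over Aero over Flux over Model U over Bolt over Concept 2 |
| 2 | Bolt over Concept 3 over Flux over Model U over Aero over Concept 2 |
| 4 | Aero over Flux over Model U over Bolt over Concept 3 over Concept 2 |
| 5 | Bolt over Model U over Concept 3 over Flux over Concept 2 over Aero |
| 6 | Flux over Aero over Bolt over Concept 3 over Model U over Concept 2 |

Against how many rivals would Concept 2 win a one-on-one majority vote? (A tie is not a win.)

Concept 2 against each rival (19 engineers):
Concept 2 vs Concept 3: Concept 2 is ranked higher on 0 ballots, Concept 3 on 19. Concept 3 wins 19–0.
Concept 2 vs Aero: 5 for Concept 2, 14 for Aero — Aero by 14–5.
Concept 2 vs Flux: Concept 2 preferred on 0 ballots; Flux wins 19–0.
Concept 2 vs Bolt: Concept 2 is ranked higher on 0 ballots, Bolt on 19. Bolt wins 19–0.
Concept 2 vs Model U: 0 to 19, Model U.
Concept 2 beats no one; loses to Concept 3, Aero, Flux, Bolt, Model U — 0 pairwise wins.

0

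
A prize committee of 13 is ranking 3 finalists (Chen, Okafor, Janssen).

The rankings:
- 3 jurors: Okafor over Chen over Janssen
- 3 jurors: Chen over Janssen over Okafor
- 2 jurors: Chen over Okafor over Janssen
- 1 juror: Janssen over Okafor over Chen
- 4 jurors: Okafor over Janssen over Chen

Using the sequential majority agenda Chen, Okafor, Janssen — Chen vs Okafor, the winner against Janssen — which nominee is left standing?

Round 1: Chen vs Okafor — 5–8, Okafor advances.
Round 2: Okafor vs Janssen — 9–4, Okafor advances.
The agenda winner is Okafor.

Okafor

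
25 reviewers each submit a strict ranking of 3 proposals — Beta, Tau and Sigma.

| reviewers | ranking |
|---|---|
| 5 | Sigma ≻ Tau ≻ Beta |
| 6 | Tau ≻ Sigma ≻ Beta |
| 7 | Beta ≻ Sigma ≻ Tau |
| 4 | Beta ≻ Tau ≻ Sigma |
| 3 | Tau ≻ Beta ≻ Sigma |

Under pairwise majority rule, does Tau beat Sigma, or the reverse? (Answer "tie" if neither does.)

Ballots ranking Tau above Sigma: 6 + 4 + 3 = 13.
Ballots ranking Sigma above Tau: 25 − 13 = 12.
Tau wins the head-to-head 13–12.

Tau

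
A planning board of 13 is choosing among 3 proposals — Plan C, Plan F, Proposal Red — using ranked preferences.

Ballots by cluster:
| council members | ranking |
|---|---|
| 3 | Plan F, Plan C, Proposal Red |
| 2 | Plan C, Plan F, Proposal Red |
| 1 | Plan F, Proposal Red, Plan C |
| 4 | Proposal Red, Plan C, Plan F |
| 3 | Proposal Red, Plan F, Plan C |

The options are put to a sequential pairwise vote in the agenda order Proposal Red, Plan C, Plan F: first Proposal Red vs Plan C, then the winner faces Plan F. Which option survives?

Round 1: Proposal Red vs Plan C — 8–5, Proposal Red advances.
Round 2: Proposal Red vs Plan F — 7–6, Proposal Red advances.
Proposal Red survives the agenda.

Proposal Red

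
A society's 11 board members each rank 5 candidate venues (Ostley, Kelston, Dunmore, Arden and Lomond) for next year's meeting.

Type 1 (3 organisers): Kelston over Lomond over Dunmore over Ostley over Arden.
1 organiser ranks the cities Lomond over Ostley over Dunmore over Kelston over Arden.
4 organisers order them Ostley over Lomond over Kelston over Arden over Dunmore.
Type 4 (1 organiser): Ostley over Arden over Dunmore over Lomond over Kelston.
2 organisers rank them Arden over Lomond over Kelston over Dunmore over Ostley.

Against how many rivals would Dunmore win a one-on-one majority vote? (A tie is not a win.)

0

Dunmore against each rival (11 organisers):
Dunmore vs Ostley: Ostley, 6–5.
Dunmore vs Kelston: 2 to 9, Kelston.
Dunmore vs Arden: Dunmore is ranked higher on 3+1 = 4 ballots, Arden on 7. Arden wins 7–4.
Dunmore vs Lomond: 1 to 10, Lomond.
Dunmore beats no one; loses to Ostley, Kelston, Arden, Lomond — 0 pairwise wins.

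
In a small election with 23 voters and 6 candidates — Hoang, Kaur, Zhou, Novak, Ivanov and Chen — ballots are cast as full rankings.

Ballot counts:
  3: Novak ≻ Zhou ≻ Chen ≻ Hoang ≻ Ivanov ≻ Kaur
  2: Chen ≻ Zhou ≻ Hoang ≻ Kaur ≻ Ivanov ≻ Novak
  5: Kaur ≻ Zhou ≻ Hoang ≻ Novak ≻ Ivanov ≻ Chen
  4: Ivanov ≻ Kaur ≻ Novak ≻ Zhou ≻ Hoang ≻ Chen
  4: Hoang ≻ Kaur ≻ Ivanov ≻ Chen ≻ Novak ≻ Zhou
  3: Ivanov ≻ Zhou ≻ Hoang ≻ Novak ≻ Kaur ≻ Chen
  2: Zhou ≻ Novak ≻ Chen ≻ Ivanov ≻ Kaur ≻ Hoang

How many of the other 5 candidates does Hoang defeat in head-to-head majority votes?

Hoang against each rival (23 voters):
Hoang vs Kaur: Hoang preferred on 3+2+4+3 = 12 ballots; Hoang wins 12–11.
Hoang–Zhou: Zhou 19–4.
Hoang vs Novak: 2+5+4+3 = 14 for Hoang, 9 for Novak — Hoang by 14–9.
Hoang vs Ivanov: 3+2+5+4 = 14 for Hoang, 9 for Ivanov — Hoang by 14–9.
Hoang vs Chen: Hoang wins 16–7.
Hoang beats Kaur, Novak, Ivanov, Chen; loses to Zhou — 4 pairwise wins.

4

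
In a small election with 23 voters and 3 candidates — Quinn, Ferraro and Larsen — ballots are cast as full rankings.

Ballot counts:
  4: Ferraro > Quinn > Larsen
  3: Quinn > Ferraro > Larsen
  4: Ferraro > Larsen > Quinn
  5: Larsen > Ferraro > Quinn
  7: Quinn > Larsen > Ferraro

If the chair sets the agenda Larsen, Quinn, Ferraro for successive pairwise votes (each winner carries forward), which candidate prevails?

Round 1: Larsen vs Quinn — 9–14, Quinn advances.
Round 2: Quinn vs Ferraro — 10–13, Ferraro advances.
The agenda winner is Ferraro.

Ferraro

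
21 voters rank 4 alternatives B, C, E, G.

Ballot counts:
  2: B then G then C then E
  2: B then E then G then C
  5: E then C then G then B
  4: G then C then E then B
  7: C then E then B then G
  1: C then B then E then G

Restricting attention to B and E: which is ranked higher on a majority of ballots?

Ballots ranking B above E: 2 + 2 + 1 = 5.
Ballots ranking E above B: 21 − 5 = 16.
E wins the head-to-head 16–5.

E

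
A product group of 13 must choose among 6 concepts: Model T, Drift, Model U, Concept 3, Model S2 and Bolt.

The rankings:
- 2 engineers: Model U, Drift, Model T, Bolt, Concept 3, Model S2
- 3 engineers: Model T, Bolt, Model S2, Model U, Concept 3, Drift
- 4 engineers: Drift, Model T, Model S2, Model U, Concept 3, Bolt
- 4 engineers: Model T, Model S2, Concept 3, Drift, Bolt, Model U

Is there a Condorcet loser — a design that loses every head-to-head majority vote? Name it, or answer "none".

none

Head-to-head results (13 engineers):
Model T vs Drift: Model T wins 7–6.
Model T vs Model U: Model T, 11–2.
Model T vs Concept 3: Model T, 13–0.
Model T vs Model S2: 13 to 0, Model T.
Model T vs Bolt: Model T, 13–0.
Drift vs Model U: 8 to 5, Drift.
Drift vs Concept 3: Drift preferred on 2+4 = 6 ballots; Concept 3 wins 7–6.
Drift vs Model S2: Drift preferred on 2+4 = 6 ballots; Model S2 wins 7–6.
Drift vs Bolt: Drift, 10–3.
Model U vs Concept 3: Model U, 9–4.
Model U vs Model S2: 2 to 11, Model S2.
Model U vs Bolt: Bolt wins 7–6.
Concept 3 vs Model S2: Concept 3 preferred on 2 ballots; Model S2 wins 11–2.
Concept 3 vs Bolt: Concept 3 is ranked higher on 4+4 = 8 ballots, Bolt on 5. Concept 3 wins 8–5.
Model S2 vs Bolt: 4+4 = 8 for Model S2, 5 for Bolt — Model S2 by 8–5.
Every design wins at least one matchup (Model T beats Drift; Drift beats Model U; Model U beats Concept 3; Concept 3 beats Drift; Model S2 beats Drift; Bolt beats Model U), so there is no Condorcet loser.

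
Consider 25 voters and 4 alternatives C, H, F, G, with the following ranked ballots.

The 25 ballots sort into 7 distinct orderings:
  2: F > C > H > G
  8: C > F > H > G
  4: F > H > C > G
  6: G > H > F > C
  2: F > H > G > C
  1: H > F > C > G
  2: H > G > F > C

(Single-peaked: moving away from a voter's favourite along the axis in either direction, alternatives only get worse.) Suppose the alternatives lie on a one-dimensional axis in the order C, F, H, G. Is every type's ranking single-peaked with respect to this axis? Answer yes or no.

yes

Axis positions: C=1, F=2, H=3, G=4.
Type 1 (peak F at position 2): ranking walks positions 2-1-3-4, expanding outward from the peak — single-peaked.
Type 2 (peak C at position 1): ranking walks positions 1-2-3-4, expanding outward from the peak — single-peaked.
Type 3 (peak F at position 2): ranking walks positions 2-3-1-4, expanding outward from the peak — single-peaked.
Type 4 (peak G at position 4): ranking walks positions 4-3-2-1, expanding outward from the peak — single-peaked.
Type 5 (peak F at position 2): ranking walks positions 2-3-4-1, expanding outward from the peak — single-peaked.
Type 6 (peak H at position 3): ranking walks positions 3-2-1-4, expanding outward from the peak — single-peaked.
Type 7 (peak H at position 3): ranking walks positions 3-4-2-1, expanding outward from the peak — single-peaked.
Every ranking is single-peaked on this axis.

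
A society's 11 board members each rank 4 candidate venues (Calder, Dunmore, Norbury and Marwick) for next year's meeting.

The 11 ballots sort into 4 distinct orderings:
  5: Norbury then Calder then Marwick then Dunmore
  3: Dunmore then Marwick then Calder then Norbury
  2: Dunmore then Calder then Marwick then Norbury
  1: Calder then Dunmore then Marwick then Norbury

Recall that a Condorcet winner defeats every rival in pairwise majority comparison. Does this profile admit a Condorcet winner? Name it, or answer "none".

Calder

Head-to-head results (11 organisers):
Calder vs Dunmore: Calder preferred on 5+1 = 6 ballots; Calder wins 6–5.
Calder vs Norbury: Calder preferred on 3+2+1 = 6 ballots; Calder wins 6–5.
Calder vs Marwick: Calder is ranked higher on 5+2+1 = 8 ballots, Marwick on 3. Calder wins 8–3.
Dunmore vs Norbury: 6 to 5, Dunmore.
Dunmore vs Marwick: Dunmore preferred on 3+2+1 = 6 ballots; Dunmore wins 6–5.
Norbury vs Marwick: Norbury preferred on 5 ballots; Marwick wins 6–5.
Calder defeats every rival head-to-head and is the Condorcet winner.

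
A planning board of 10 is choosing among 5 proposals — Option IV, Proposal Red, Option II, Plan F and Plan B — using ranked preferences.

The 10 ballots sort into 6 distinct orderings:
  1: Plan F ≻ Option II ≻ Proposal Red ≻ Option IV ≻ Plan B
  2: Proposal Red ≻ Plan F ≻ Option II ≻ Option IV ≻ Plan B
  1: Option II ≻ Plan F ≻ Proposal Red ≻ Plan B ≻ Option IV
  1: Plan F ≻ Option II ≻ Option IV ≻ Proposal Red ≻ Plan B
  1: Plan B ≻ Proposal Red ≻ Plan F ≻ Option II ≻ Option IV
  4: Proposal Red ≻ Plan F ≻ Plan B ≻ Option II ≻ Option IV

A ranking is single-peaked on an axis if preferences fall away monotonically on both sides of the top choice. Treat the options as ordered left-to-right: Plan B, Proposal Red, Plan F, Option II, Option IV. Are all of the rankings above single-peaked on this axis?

Axis positions: Plan B=1, Proposal Red=2, Plan F=3, Option II=4, Option IV=5.
Cluster 1 (peak Plan F at position 3): ranking walks positions 3-4-2-5-1, expanding outward from the peak — single-peaked.
Cluster 2 (peak Proposal Red at position 2): ranking walks positions 2-3-4-5-1, expanding outward from the peak — single-peaked.
Cluster 3 (peak Option II at position 4): ranking walks positions 4-3-2-1-5, expanding outward from the peak — single-peaked.
Cluster 4 (peak Plan F at position 3): ranking walks positions 3-4-5-2-1, expanding outward from the peak — single-peaked.
Cluster 5 (peak Plan B at position 1): ranking walks positions 1-2-3-4-5, expanding outward from the peak — single-peaked.
Cluster 6 (peak Proposal Red at position 2): ranking walks positions 2-3-1-4-5, expanding outward from the peak — single-peaked.
Every ranking is single-peaked on this axis.

yes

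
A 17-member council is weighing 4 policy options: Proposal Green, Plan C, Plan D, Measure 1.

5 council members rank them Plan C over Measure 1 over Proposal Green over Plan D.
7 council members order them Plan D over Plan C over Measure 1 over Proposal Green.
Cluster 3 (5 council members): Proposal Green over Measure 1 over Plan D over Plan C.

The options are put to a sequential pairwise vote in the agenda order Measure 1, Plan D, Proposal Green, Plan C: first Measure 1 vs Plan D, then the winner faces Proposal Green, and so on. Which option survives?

Round 1: Measure 1 vs Plan D — 10–7, Measure 1 advances.
Round 2: Measure 1 vs Proposal Green — 12–5, Measure 1 advances.
Round 3: Measure 1 vs Plan C — 5–12, Plan C advances.
The agenda winner is Plan C.

Plan C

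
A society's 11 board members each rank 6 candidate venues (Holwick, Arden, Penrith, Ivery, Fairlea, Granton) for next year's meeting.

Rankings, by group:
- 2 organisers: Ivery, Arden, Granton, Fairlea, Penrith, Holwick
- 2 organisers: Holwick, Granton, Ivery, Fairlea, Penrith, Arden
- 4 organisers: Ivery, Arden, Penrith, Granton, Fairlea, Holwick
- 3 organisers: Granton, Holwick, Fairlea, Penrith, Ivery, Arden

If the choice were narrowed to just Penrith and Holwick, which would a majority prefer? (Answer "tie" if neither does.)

Ballots ranking Penrith above Holwick: 2 + 4 = 6.
Ballots ranking Holwick above Penrith: 11 − 6 = 5.
Penrith wins the head-to-head 6–5.

Penrith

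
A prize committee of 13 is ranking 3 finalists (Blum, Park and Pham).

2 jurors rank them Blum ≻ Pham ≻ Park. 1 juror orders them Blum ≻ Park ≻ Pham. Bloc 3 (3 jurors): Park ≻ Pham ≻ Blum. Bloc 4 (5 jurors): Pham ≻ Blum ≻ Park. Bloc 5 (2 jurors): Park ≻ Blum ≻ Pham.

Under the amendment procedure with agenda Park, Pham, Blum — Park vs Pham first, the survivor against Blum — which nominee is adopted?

Pham

Round 1: Park vs Pham — 6–7, Pham advances.
Round 2: Pham vs Blum — 8–5, Pham advances.
Pham survives the agenda.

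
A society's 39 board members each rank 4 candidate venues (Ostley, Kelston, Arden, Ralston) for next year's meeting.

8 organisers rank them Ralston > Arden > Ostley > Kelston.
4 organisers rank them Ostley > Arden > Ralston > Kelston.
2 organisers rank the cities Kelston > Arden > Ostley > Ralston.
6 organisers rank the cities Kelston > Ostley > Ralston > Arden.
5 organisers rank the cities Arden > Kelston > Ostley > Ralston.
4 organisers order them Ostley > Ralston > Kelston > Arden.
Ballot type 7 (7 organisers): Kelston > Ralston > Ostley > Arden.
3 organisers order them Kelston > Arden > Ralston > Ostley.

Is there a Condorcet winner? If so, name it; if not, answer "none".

Check each pair by majority over 39 ballots:
Ostley vs Kelston: 8+4+4 = 16 for Ostley, 23 for Kelston — Kelston by 23–16.
Ostley vs Arden: Ostley is ranked higher on 4+6+4+7 = 21 ballots, Arden on 18. Ostley wins 21–18.
Ostley–Ralston: Ostley 21–18.
Kelston vs Arden: 22 to 17, Kelston.
Kelston–Ralston: Kelston 23–16.
Arden vs Ralston: 4+2+5+3 = 14 for Arden, 25 for Ralston — Ralston by 25–14.
Kelston defeats every rival head-to-head and is the Condorcet winner.

Kelston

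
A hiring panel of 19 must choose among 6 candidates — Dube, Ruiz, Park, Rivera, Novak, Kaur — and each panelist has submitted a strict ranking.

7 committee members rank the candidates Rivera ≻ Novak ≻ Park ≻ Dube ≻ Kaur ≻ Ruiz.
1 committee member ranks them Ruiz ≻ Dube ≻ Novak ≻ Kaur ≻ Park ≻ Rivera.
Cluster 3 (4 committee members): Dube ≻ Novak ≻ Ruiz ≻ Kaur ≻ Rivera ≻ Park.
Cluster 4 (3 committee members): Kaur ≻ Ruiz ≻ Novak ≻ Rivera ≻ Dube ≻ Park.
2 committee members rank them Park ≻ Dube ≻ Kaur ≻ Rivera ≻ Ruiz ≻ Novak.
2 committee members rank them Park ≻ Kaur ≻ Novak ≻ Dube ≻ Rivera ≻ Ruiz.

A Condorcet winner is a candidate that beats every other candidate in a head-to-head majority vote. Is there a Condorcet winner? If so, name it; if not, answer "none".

Novak

Check each pair by majority over 19 ballots:
Dube vs Ruiz: 15 to 4, Dube.
Dube vs Park: Dube preferred on 1+4+3 = 8 ballots; Park wins 11–8.
Dube vs Rivera: Dube preferred on 1+4+2+2 = 9 ballots; Rivera wins 10–9.
Dube vs Novak: Dube preferred on 1+4+2 = 7 ballots; Novak wins 12–7.
Dube vs Kaur: Dube preferred on 7+1+4+2 = 14 ballots; Dube wins 14–5.
Ruiz vs Park: 8 to 11, Park.
Ruiz vs Rivera: Ruiz is ranked higher on 1+4+3 = 8 ballots, Rivera on 11. Rivera wins 11–8.
Ruiz vs Novak: Ruiz preferred on 1+3+2 = 6 ballots; Novak wins 13–6.
Ruiz vs Kaur: Ruiz is ranked higher on 1+4 = 5 ballots, Kaur on 14. Kaur wins 14–5.
Park vs Rivera: Park preferred on 1+2+2 = 5 ballots; Rivera wins 14–5.
Park vs Novak: 2+2 = 4 for Park, 15 for Novak — Novak by 15–4.
Park vs Kaur: 11 to 8, Park.
Rivera vs Novak: Rivera is ranked higher on 7+2 = 9 ballots, Novak on 10. Novak wins 10–9.
Rivera vs Kaur: Rivera preferred on 7 ballots; Kaur wins 12–7.
Novak vs Kaur: Novak preferred on 7+1+4 = 12 ballots; Novak wins 12–7.
Only Novak has no losses; Novak is the Condorcet winner.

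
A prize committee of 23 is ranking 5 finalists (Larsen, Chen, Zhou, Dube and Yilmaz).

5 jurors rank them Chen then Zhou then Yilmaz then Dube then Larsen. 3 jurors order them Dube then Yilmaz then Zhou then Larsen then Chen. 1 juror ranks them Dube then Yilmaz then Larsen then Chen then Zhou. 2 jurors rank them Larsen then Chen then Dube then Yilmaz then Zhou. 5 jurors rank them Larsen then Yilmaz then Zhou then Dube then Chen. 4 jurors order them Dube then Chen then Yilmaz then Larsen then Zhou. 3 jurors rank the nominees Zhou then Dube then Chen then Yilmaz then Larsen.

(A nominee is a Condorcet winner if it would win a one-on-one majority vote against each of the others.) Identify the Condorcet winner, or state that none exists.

Check each pair by majority over 23 ballots:
Larsen vs Chen: Chen, 12–11.
Larsen vs Zhou: Larsen, 12–11.
Larsen vs Dube: Dube wins 16–7.
Larsen–Yilmaz: Yilmaz 16–7.
Chen vs Zhou: Chen, 12–11.
Chen–Dube: Dube 16–7.
Chen vs Yilmaz: Chen wins 14–9.
Zhou vs Dube: Zhou, 13–10.
Zhou vs Yilmaz: Yilmaz wins 15–8.
Dube–Yilmaz: Dube 13–10.
Each nominee drops at least one matchup (Larsen loses to Chen; Chen loses to Dube; Zhou loses to Larsen; Dube loses to Zhou; Yilmaz loses to Chen); the cycle Larsen beats Zhou beats Dube beats Larsen rules out a Condorcet winner.

none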